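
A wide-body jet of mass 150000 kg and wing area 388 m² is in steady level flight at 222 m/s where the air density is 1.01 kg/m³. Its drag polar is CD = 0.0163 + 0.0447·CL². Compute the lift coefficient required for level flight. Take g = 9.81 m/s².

Level flight ⇒ L = W = m·g = 150000 × 9.81 = 1.4715×10^6 N.
Dynamic pressure q = 0.5 × 1.01 × 222² = 24890 Pa.
CL = W/(q·S) = 1.4715×10^6 / (24890 × 388) = 0.1524.

CL = 0.152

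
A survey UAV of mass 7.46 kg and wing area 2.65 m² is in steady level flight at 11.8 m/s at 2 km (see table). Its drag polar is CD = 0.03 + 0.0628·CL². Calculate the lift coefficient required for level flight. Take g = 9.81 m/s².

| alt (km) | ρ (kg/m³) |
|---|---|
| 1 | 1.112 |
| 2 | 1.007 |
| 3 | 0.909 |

At 2 km, from the table: ρ = 1.007 kg/m³.
In steady level flight, lift balances weight: W = mg = 7.46 × 9.81 = 73.183 N.
q = ½ρv² = ½ × 1.007 × 11.8² = 70.11 Pa.
CL = W/(q·S) = 73.183 / (70.11 × 2.65) = 0.3939.

CL = 0.394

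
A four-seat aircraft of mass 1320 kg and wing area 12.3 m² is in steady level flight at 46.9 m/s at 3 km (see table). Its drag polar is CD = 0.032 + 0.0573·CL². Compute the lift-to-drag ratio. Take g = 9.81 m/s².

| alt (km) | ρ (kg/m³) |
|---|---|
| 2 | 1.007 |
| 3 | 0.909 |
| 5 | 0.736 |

L/D = 11

At 3 km, from the table: ρ = 0.909 kg/m³.
Weight W = mg = 1320 × 9.81 = 12949 N; in level flight L = W.
q = ½ρv² = ½ × 0.909 × 46.9² = 999.7 Pa.
Required CL = L/(qS) = 12949/(999.7·12.3) = 1.053.
CD = 0.032 + 0.0573 × 1.053² = 0.09554.
L/D = CL/CD = 1.053 / 0.09554 = 11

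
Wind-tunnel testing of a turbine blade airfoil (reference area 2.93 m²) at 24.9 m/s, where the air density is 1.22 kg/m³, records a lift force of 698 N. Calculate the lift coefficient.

From L = ½ρv²S·CL, rearranging gives CL = 2L/(ρv²S).
CL = 2 × 698 / (1.22 × 24.9² × 2.93) = 0.63

CL = 0.63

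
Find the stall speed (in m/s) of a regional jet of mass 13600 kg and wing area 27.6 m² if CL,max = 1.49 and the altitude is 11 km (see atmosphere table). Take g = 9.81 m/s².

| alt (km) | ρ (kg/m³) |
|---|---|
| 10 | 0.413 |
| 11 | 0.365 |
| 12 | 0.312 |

At 11 km, from the table: ρ = 0.365 kg/m³.
Weight W = mg = 13600 × 9.81 = 1.334×10^5 N.
From L = ½ρV²S·CL,max = W: V_stall = √(2W/(ρSCL,max)) = √(2·1.334×10^5/(0.365·27.6·1.49))
V_stall = √17780 = 133 m/s

V_stall = 133 m/s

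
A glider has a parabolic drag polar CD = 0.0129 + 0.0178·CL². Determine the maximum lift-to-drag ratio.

For CD = CD0 + K·CL², (L/D)max occurs at CL* = √(CD0/K) and equals 1/(2√(K·CD0)).
(L/D)max = 1/(2√(0.0178 × 0.0129)) = 1/(2 × 0.01515) = 33

(L/D)max = 33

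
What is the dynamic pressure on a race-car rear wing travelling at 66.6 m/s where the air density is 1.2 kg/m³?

q = ½ρv² = ½ × 1.2 × 66.6² = 2660 Pa

q = 2660 Pa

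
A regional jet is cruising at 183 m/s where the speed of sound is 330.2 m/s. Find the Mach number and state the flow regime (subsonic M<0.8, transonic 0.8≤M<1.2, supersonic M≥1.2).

M = 0.554 (subsonic)

M = v/a = 183 / 330.2 = 0.554
M = 0.554 → subsonic.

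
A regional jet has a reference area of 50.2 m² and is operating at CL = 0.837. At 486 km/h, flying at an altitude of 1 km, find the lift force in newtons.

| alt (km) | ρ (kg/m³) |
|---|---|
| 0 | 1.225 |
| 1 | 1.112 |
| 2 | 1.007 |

At 1 km, from the table: ρ = 1.112 kg/m³.
Convert speed: v = 486 km/h ÷ 3.6 = 135 m/s.
L = ½ρv²S·CL = ½ × 1.112 × 135² × 50.2 × 0.837 = 4.26×10^5 N ≈ 426 kN

L = 4.26×10^5 N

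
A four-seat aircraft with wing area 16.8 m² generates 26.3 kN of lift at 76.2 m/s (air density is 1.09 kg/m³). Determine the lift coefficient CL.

From L = ½ρv²S·CL, rearranging gives CL = 2L/(ρv²S).
CL = 2 × 26300 / (1.09 × 76.2² × 16.8) = 0.495

CL = 0.495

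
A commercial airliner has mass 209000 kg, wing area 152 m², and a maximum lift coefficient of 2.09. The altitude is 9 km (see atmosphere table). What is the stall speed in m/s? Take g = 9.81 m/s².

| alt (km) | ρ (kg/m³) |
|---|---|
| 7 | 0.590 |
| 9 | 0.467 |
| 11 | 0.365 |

V_stall = 166 m/s

At 9 km, from the table: ρ = 0.467 kg/m³.
Stall occurs when L = W at CL,max. W = mg = 209000 × 9.81 = 2.05×10^6 N.
From L = ½ρV²S·CL,max = W: V_stall = √(2W/(ρSCL,max)) = √(2·2.05×10^6/(0.467·152·2.09))
V_stall = √27640 = 166 m/s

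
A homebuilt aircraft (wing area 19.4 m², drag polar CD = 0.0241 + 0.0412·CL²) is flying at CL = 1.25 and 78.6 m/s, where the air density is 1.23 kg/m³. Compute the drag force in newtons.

D = 6520 N

CD = 0.0241 + 0.0412 × 1.25² = 0.08847
D = ½ρv²S·CD = ½ × 1.23 × 78.6² × 19.4 × 0.08847 = 6520 N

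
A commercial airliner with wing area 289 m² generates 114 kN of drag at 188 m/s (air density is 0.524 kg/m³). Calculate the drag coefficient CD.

From D = ½ρv²S·CD, rearranging gives CD = 2D/(ρv²S).
CD = 2 × 1.14×10^5 / (0.524 × 188² × 289) = 0.0426

CD = 0.0426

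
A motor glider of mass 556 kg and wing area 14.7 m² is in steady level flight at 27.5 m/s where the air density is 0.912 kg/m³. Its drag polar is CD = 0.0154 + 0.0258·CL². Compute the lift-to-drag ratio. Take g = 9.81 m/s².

L/D = 23.8

Level flight ⇒ L = W = m·g = 556 × 9.81 = 5454.4 N.
q = ½ρv² = ½ × 0.912 × 27.5² = 344.9 Pa.
CL = 2W/(ρv²S) = 2×5454.4/(0.912×27.5²×14.7) = 1.076.
CD = 0.0154 + 0.0258 × 1.076² = 0.04527.
L/D = CL/CD = 1.076 / 0.04527 = 23.8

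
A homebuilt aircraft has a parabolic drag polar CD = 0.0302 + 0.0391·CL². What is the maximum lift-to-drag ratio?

For CD = CD0 + K·CL², (L/D)max occurs at CL* = √(CD0/K) and equals 1/(2√(K·CD0)).
(L/D)max = 1/(2√(0.0391 × 0.0302)) = 1/(2 × 0.03436) = 14.6

(L/D)max = 14.6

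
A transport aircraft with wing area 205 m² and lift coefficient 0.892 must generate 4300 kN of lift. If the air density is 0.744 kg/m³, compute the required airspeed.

L = ½ρv²S·CL ⇒ v = √(2L/(ρ·S·CL))
v = √(2 × 4.3×10^6 / (0.744 × 205 × 0.892)) = √63210 = 251 m/s

v = 251 m/s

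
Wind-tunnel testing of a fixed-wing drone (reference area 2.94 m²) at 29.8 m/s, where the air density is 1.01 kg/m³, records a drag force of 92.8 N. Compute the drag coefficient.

CD = 0.0704

From D = ½ρv²S·CD, rearranging gives CD = 2D/(ρv²S).
CD = 2 × 92.8 / (1.01 × 29.8² × 2.94) = 0.0704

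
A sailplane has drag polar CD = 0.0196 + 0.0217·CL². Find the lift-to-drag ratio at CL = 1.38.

L/D = 22.7

CD = 0.0196 + 0.0217 × 1.38² = 0.06093
L/D = CL/CD = 1.38 / 0.06093 = 22.7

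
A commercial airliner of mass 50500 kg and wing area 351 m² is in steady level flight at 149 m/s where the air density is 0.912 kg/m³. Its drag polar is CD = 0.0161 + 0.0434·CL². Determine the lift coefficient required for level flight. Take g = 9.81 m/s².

Weight W = mg = 50500 × 9.81 = 4.954×10^5 N; in level flight L = W.
Dynamic pressure q = 0.5 × 0.912 × 149² = 10120 Pa.
CL = 2W/(ρv²S) = 2×4.954×10^5/(0.912×149²×351) = 0.1394.

CL = 0.139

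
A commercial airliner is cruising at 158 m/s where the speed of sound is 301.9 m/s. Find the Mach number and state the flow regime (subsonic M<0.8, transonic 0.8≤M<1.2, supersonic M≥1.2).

M = v/a = 158 / 301.9 = 0.523
M = 0.523 → subsonic.

M = 0.523 (subsonic)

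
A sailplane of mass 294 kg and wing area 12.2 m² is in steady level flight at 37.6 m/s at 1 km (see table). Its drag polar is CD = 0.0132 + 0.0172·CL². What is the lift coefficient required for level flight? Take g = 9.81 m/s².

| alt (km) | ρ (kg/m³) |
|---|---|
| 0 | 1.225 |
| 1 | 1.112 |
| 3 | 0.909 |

At 1 km, from the table: ρ = 1.112 kg/m³.
Level flight ⇒ L = W = m·g = 294 × 9.81 = 2884.1 N.
Dynamic pressure q = 0.5 × 1.112 × 37.6² = 786.1 Pa.
CL = W/(q·S) = 2884.1 / (786.1 × 12.2) = 0.3008.

CL = 0.301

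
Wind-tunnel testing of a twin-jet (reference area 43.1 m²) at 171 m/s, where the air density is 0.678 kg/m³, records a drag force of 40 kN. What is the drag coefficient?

From D = ½ρv²S·CD, rearranging gives CD = 2D/(ρv²S).
CD = 2 × 40000 / (0.678 × 171² × 43.1) = 0.0936

CD = 0.0936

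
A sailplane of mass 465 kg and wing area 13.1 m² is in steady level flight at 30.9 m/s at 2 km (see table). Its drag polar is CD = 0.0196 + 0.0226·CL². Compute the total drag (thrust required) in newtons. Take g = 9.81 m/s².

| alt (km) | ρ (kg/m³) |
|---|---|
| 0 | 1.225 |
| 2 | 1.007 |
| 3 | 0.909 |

At 2 km, from the table: ρ = 1.007 kg/m³.
Weight W = mg = 465 × 9.81 = 4561.7 N; in level flight L = W.
q = ½ρv² = ½ × 1.007 × 30.9² = 480.7 Pa.
CL = 2W/(ρv²S) = 2×4561.7/(1.007×30.9²×13.1) = 0.7243.
CD = 0.0196 + 0.0226 × 0.7243² = 0.03146.
D = q·S·CD = 480.7 × 13.1 × 0.03146 = 198.1 N

D = 198 N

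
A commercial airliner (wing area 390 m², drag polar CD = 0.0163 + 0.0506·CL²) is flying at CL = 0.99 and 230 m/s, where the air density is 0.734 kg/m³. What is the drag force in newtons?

D = 4.99×10^5 N

CD = 0.0163 + 0.0506 × 0.99² = 0.06589
D = ½ρv²S·CD = ½ × 0.734 × 230² × 390 × 0.06589 = 4.99×10^5 N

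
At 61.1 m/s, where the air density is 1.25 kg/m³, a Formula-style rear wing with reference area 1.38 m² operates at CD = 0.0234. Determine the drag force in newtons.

D = ½ρv²S·CD = ½ × 1.25 × 61.1² × 1.38 × 0.0234 = 75.3 N

D = 75.3 N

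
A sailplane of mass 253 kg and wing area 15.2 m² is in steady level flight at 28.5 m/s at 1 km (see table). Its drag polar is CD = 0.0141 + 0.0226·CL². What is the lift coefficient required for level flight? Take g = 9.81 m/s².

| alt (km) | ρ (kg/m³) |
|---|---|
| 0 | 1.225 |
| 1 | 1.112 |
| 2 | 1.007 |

At 1 km, from the table: ρ = 1.112 kg/m³.
In steady level flight, lift balances weight: W = mg = 253 × 9.81 = 2481.9 N.
Dynamic pressure q = 0.5 × 1.112 × 28.5² = 451.6 Pa.
Required CL = L/(qS) = 2481.9/(451.6·15.2) = 0.3616.

CL = 0.362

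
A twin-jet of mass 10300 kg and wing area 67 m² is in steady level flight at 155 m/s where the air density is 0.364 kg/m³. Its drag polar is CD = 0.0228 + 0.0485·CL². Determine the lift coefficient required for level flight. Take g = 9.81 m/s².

In steady level flight, lift balances weight: W = mg = 10300 × 9.81 = 1.0104×10^5 N.
q = ½ρv² = ½ × 0.364 × 155² = 4373 Pa.
Required CL = L/(qS) = 1.0104×10^5/(4373·67) = 0.3449.

CL = 0.345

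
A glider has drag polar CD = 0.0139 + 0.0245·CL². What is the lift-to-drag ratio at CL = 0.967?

CD = 0.0139 + 0.0245 × 0.967² = 0.03681
L/D = CL/CD = 0.967 / 0.03681 = 26.3

L/D = 26.3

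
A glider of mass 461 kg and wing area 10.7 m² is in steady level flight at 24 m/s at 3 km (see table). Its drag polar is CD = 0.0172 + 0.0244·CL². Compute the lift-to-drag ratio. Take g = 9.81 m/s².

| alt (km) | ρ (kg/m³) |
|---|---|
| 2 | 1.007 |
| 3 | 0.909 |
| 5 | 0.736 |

At 3 km, from the table: ρ = 0.909 kg/m³.
In steady level flight, lift balances weight: W = mg = 461 × 9.81 = 4522.4 N.
q = ½ρv² = ½ × 0.909 × 24² = 261.8 Pa.
CL = 2W/(ρv²S) = 2×4522.4/(0.909×24²×10.7) = 1.614.
CD = 0.0172 + 0.0244 × 1.614² = 0.0808.
L/D = CL/CD = 1.614 / 0.0808 = 20

L/D = 20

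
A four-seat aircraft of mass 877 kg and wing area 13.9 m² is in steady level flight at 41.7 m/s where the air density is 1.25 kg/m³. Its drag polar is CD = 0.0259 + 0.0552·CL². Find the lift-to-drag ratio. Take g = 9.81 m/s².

Weight W = mg = 877 × 9.81 = 8603.4 N; in level flight L = W.
Dynamic pressure q = 0.5 × 1.25 × 41.7² = 1087 Pa.
CL = 2W/(ρv²S) = 2×8603.4/(1.25×41.7²×13.9) = 0.5695.
CD = 0.0259 + 0.0552 × 0.5695² = 0.0438.
L/D = CL/CD = 0.5695 / 0.0438 = 13

L/D = 13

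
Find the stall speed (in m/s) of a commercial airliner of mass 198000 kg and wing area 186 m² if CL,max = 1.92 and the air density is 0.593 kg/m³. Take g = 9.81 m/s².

V_stall = 135 m/s

Weight W = mg = 198000 × 9.81 = 1.942×10^6 N.
From L = ½ρV²S·CL,max = W: V_stall = √(2W/(ρSCL,max)) = √(2·1.942×10^6/(0.593·186·1.92))
V_stall = √18340 = 135 m/s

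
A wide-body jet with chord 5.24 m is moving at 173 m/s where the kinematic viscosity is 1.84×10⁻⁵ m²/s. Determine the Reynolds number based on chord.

Re = 4.93×10^7

Re = v·c/ν = 173 × 5.24 / (1.84×10⁻⁵) = 4.93×10^7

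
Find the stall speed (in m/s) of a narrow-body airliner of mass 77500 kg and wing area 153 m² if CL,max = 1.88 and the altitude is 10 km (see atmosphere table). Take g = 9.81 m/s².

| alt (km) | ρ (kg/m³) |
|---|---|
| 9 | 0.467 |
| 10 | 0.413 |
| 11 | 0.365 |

V_stall = 113 m/s

At 10 km, from the table: ρ = 0.413 kg/m³.
Stall occurs when L = W at CL,max. W = mg = 77500 × 9.81 = 7.603×10^5 N.
From L = ½ρV²S·CL,max = W: V_stall = √(2W/(ρSCL,max)) = √(2·7.603×10^5/(0.413·153·1.88))
V_stall = √12800 = 113 m/s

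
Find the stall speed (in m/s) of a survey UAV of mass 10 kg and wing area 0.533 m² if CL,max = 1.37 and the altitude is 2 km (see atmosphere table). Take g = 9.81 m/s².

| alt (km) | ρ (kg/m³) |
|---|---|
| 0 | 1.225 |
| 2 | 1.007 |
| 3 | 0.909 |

V_stall = 16.3 m/s

At 2 km, from the table: ρ = 1.007 kg/m³.
Weight W = mg = 10 × 9.81 = 98.1 N.
V_stall = √(2W/(ρ·S·CL,max)) = √(2 × 98.1 / (1.007 × 0.533 × 1.37))
V_stall = √266.8 = 16.3 m/s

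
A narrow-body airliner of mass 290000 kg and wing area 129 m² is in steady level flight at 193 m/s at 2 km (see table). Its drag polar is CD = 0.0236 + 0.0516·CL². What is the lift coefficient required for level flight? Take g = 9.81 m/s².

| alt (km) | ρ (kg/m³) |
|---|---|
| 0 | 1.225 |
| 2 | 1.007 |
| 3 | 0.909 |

At 2 km, from the table: ρ = 1.007 kg/m³.
In steady level flight, lift balances weight: W = mg = 290000 × 9.81 = 2.8449×10^6 N.
Dynamic pressure q = 0.5 × 1.007 × 193² = 18750 Pa.
Required CL = L/(qS) = 2.8449×10^6/(18750·129) = 1.176.

CL = 1.18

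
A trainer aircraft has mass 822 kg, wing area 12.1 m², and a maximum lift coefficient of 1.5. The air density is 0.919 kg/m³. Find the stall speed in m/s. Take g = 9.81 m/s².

V_stall = 31.1 m/s

Stall occurs when L = W at CL,max. W = mg = 822 × 9.81 = 8064 N.
V_stall = √(2W/(ρ·S·CL,max)) = √(2 × 8064 / (0.919 × 12.1 × 1.5))
V_stall = √966.9 = 31.1 m/s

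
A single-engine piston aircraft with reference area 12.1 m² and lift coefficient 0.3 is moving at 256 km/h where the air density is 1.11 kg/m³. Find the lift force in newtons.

Convert speed: v = 256 km/h ÷ 3.6 = 71.11 m/s.
Dynamic pressure q = ½ρv² = ½ × 1.11 × 71.11² = 2807 Pa.
L = q·S·CL = 2807 × 12.1 × 0.3 = 10200 N ≈ 10.2 kN

L = 10200 N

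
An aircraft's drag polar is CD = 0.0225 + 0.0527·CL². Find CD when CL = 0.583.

CD = 0.0404

CD = 0.0225 + 0.0527 × 0.583² = 0.0225 + 0.01791 = 0.0404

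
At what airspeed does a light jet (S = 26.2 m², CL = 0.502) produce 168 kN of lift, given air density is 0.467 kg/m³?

L = ½ρv²S·CL ⇒ v = √(2L/(ρ·S·CL))
v = √(2 × 1.68×10^5 / (0.467 × 26.2 × 0.502)) = √54700 = 234 m/s

v = 234 m/s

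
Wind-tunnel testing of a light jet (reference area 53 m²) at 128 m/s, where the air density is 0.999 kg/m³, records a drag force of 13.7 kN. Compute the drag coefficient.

From D = ½ρv²S·CD, rearranging gives CD = 2D/(ρv²S).
CD = 2 × 13700 / (0.999 × 128² × 53) = 0.0316

CD = 0.0316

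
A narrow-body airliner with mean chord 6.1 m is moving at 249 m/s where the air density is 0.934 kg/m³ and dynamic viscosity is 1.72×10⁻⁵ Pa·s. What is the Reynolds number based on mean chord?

Re = ρ·v·c/μ = 0.934 × 249 × 6.1 / (1.72×10⁻⁵) = 8.25×10^7

Re = 8.25×10^7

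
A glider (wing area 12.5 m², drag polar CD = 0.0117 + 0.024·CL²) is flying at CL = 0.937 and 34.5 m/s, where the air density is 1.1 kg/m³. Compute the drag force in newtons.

D = 268 N

CD = 0.0117 + 0.024 × 0.937² = 0.03277
D = ½ρv²S·CD = ½ × 1.1 × 34.5² × 12.5 × 0.03277 = 268 N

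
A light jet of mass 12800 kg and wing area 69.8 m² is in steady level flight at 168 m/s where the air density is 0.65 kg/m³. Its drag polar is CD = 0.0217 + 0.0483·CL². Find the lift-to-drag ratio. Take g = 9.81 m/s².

Level flight ⇒ L = W = m·g = 12800 × 9.81 = 1.2557×10^5 N.
Dynamic pressure q = 0.5 × 0.65 × 168² = 9173 Pa.
Required CL = L/(qS) = 1.2557×10^5/(9173·69.8) = 0.1961.
CD = 0.0217 + 0.0483 × 0.1961² = 0.02356.
L/D = CL/CD = 0.1961 / 0.02356 = 8.33

L/D = 8.33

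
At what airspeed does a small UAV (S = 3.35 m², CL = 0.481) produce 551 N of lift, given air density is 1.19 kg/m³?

L = ½ρv²S·CL ⇒ v = √(2L/(ρ·S·CL))
v = √(2 × 551 / (1.19 × 3.35 × 0.481)) = √574.7 = 24 m/s

v = 24 m/s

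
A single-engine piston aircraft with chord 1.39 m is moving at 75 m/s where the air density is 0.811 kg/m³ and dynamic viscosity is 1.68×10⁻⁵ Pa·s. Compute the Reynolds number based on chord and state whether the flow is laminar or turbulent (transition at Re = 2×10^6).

Re = 5.03×10^6 (turbulent)

Re = ρ·v·c/μ = 0.811 × 75 × 1.39 / (1.68×10⁻⁵) = 5.03×10^6
Since 5.03×10^6 > 2×10^6, the flow is turbulent.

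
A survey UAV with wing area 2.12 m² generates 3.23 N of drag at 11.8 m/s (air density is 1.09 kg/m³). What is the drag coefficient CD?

From D = ½ρv²S·CD, rearranging gives CD = 2D/(ρv²S).
CD = 2 × 3.23 / (1.09 × 11.8² × 2.12) = 0.0201

CD = 0.0201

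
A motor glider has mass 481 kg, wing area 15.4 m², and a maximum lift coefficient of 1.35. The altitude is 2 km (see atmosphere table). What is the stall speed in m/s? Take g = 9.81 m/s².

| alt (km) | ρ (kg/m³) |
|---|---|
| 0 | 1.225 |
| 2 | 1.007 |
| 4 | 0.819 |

V_stall = 21.2 m/s

At 2 km, from the table: ρ = 1.007 kg/m³.
Stall occurs when L = W at CL,max. W = mg = 481 × 9.81 = 4719 N.
From L = ½ρV²S·CL,max = W: V_stall = √(2W/(ρSCL,max)) = √(2·4719/(1.007·15.4·1.35))
V_stall = √450.8 = 21.2 m/s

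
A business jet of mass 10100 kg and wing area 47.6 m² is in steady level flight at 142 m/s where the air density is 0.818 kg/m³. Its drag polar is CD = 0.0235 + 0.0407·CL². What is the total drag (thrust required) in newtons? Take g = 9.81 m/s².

Weight W = mg = 10100 × 9.81 = 99081 N; in level flight L = W.
Dynamic pressure q = 0.5 × 0.818 × 142² = 8247 Pa.
CL = 2W/(ρv²S) = 2×99081/(0.818×142²×47.6) = 0.2524.
CD = 0.0235 + 0.0407 × 0.2524² = 0.02609.
D = q·S·CD = 8247 × 47.6 × 0.02609 = 10240 N

D = 10200 N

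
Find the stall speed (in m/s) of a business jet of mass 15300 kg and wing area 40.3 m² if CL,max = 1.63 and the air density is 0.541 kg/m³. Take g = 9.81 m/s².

V_stall = 91.9 m/s

Weight W = mg = 15300 × 9.81 = 1.501×10^5 N.
V_stall = √(2W/(ρ·S·CL,max)) = √(2 × 1.501×10^5 / (0.541 × 40.3 × 1.63))
V_stall = √8447 = 91.9 m/s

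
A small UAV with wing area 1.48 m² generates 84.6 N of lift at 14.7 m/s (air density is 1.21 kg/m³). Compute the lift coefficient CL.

CL = 0.437

From L = ½ρv²S·CL, rearranging gives CL = 2L/(ρv²S).
CL = 2 × 84.6 / (1.21 × 14.7² × 1.48) = 0.437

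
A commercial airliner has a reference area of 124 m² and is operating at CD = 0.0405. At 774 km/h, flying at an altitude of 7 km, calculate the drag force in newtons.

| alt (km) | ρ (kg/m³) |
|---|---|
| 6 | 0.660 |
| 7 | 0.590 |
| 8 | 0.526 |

At 7 km, from the table: ρ = 0.590 kg/m³.
Convert speed: v = 774 km/h ÷ 3.6 = 215 m/s.
D = ½ρv²S·CD = ½ × 0.59 × 215² × 124 × 0.0405 = 68500 N ≈ 68.5 kN

D = 68500 N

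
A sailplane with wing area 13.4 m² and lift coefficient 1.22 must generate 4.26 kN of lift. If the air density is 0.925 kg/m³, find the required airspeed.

v = 23.7 m/s

L = ½ρv²S·CL ⇒ v = √(2L/(ρ·S·CL))
v = √(2 × 4260 / (0.925 × 13.4 × 1.22)) = √563.4 = 23.7 m/s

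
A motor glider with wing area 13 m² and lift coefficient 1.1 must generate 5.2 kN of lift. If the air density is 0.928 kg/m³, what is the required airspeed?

v = 28 m/s

L = ½ρv²S·CL ⇒ v = √(2L/(ρ·S·CL))
v = √(2 × 5200 / (0.928 × 13 × 1.1)) = √783.7 = 28 m/s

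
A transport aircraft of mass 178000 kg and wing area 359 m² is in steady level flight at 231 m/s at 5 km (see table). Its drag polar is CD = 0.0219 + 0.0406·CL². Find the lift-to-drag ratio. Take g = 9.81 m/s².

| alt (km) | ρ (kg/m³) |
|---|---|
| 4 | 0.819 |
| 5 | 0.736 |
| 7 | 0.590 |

At 5 km, from the table: ρ = 0.736 kg/m³.
Weight W = mg = 178000 × 9.81 = 1.7462×10^6 N; in level flight L = W.
q = ½ρv² = ½ × 0.736 × 231² = 19640 Pa.
Required CL = L/(qS) = 1.7462×10^6/(19640·359) = 0.2477.
CD = 0.0219 + 0.0406 × 0.2477² = 0.02439.
L/D = CL/CD = 0.2477 / 0.02439 = 10.2

L/D = 10.2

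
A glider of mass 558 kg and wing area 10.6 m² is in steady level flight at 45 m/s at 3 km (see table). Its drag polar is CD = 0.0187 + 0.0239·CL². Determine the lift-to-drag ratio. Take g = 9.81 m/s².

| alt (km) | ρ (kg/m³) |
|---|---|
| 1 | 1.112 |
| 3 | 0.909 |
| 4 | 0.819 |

At 3 km, from the table: ρ = 0.909 kg/m³.
Weight W = mg = 558 × 9.81 = 5474 N; in level flight L = W.
Dynamic pressure q = 0.5 × 0.909 × 45² = 920.4 Pa.
CL = W/(q·S) = 5474 / (920.4 × 10.6) = 0.5611.
CD = 0.0187 + 0.0239 × 0.5611² = 0.02622.
L/D = CL/CD = 0.5611 / 0.02622 = 21.4

L/D = 21.4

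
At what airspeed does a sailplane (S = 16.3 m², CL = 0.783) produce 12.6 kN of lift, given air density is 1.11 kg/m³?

v = 42.2 m/s

L = ½ρv²S·CL ⇒ v = √(2L/(ρ·S·CL))
v = √(2 × 12600 / (1.11 × 16.3 × 0.783)) = √1779 = 42.2 m/s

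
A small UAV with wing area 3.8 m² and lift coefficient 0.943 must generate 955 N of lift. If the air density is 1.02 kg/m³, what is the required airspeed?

v = 22.9 m/s

L = ½ρv²S·CL ⇒ v = √(2L/(ρ·S·CL))
v = √(2 × 955 / (1.02 × 3.8 × 0.943)) = √522.6 = 22.9 m/s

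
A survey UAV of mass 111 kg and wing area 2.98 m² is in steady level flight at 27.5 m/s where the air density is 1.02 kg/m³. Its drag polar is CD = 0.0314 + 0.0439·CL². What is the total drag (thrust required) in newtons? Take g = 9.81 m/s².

D = 81.4 N

Level flight ⇒ L = W = m·g = 111 × 9.81 = 1088.9 N.
q = ½ρv² = ½ × 1.02 × 27.5² = 385.7 Pa.
CL = 2W/(ρv²S) = 2×1088.9/(1.02×27.5²×2.98) = 0.9474.
CD = 0.0314 + 0.0439 × 0.9474² = 0.0708.
D = q·S·CD = 385.7 × 2.98 × 0.0708 = 81.38 N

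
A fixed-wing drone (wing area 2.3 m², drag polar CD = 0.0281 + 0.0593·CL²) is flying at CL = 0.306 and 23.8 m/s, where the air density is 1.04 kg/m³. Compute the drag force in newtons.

D = 22.8 N

CD = 0.0281 + 0.0593 × 0.306² = 0.03365
D = ½ρv²S·CD = ½ × 1.04 × 23.8² × 2.3 × 0.03365 = 22.8 N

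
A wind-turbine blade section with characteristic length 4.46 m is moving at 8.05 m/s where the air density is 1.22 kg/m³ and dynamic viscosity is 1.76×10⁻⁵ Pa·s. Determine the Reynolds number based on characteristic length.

Re = ρ·v·c/μ = 1.22 × 8.05 × 4.46 / (1.76×10⁻⁵) = 2.49×10^6

Re = 2.49×10^6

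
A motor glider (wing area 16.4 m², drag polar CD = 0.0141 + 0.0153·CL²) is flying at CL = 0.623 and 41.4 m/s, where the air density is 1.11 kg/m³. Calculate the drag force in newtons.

D = 313 N

CD = 0.0141 + 0.0153 × 0.623² = 0.02004
D = ½ρv²S·CD = ½ × 1.11 × 41.4² × 16.4 × 0.02004 = 313 N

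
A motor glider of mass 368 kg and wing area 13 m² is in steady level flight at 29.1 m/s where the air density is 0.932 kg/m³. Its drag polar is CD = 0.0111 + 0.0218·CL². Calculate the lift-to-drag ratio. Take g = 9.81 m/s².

In steady level flight, lift balances weight: W = mg = 368 × 9.81 = 3610.1 N.
q = ½ρv² = ½ × 0.932 × 29.1² = 394.6 Pa.
CL = W/(q·S) = 3610.1 / (394.6 × 13) = 0.7037.
CD = 0.0111 + 0.0218 × 0.7037² = 0.0219.
L/D = CL/CD = 0.7037 / 0.0219 = 32.1

L/D = 32.1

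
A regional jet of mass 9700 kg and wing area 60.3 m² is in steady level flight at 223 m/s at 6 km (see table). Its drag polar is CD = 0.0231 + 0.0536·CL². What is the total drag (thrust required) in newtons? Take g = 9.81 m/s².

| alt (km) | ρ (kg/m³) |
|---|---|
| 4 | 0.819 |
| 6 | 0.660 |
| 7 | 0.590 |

D = 23300 N

At 6 km, from the table: ρ = 0.660 kg/m³.
Weight W = mg = 9700 × 9.81 = 95157 N; in level flight L = W.
q = ½ρv² = ½ × 0.66 × 223² = 16410 Pa.
CL = W/(q·S) = 95157 / (16410 × 60.3) = 0.09616.
CD = 0.0231 + 0.0536 × 0.09616² = 0.0236.
D = q·S·CD = 16410 × 60.3 × 0.0236 = 23350 N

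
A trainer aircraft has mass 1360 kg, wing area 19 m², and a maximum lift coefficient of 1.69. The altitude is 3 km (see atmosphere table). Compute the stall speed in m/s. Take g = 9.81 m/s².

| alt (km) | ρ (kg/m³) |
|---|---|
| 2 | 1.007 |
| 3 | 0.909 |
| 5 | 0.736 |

At 3 km, from the table: ρ = 0.909 kg/m³.
Weight W = mg = 1360 × 9.81 = 13340 N.
V_stall = √(2W/(ρ·S·CL,max)) = √(2 × 13340 / (0.909 × 19 × 1.69))
V_stall = √914.2 = 30.2 m/s

V_stall = 30.2 m/s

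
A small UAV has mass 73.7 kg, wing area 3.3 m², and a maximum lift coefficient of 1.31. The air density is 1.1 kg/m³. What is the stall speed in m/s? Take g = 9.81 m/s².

Weight W = mg = 73.7 × 9.81 = 723 N.
From L = ½ρV²S·CL,max = W: V_stall = √(2W/(ρSCL,max)) = √(2·723/(1.1·3.3·1.31))
V_stall = √304.1 = 17.4 m/s

V_stall = 17.4 m/s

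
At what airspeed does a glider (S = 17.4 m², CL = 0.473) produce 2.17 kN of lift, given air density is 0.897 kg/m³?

L = ½ρv²S·CL ⇒ v = √(2L/(ρ·S·CL))
v = √(2 × 2170 / (0.897 × 17.4 × 0.473)) = √587.9 = 24.2 m/s

v = 24.2 m/s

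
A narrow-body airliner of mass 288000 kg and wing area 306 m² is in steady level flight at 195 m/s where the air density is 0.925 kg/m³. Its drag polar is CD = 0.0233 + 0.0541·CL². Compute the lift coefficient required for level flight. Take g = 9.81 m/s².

CL = 0.525

Level flight ⇒ L = W = m·g = 288000 × 9.81 = 2.8253×10^6 N.
Dynamic pressure q = 0.5 × 0.925 × 195² = 17590 Pa.
CL = W/(q·S) = 2.8253×10^6 / (17590 × 306) = 0.525.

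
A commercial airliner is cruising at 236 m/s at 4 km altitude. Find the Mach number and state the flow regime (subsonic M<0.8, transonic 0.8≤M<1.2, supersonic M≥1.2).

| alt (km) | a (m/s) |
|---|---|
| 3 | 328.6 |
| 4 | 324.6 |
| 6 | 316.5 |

At 4 km, from the table: a = 324.6 m/s.
M = v/a = 236 / 324.6 = 0.727
M = 0.727 → subsonic.

M = 0.727 (subsonic)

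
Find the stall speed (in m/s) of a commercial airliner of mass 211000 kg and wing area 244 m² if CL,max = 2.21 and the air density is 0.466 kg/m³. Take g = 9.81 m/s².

Stall occurs when L = W at CL,max. W = mg = 211000 × 9.81 = 2.07×10^6 N.
From L = ½ρV²S·CL,max = W: V_stall = √(2W/(ρSCL,max)) = √(2·2.07×10^6/(0.466·244·2.21))
V_stall = √16470 = 128 m/s

V_stall = 128 m/s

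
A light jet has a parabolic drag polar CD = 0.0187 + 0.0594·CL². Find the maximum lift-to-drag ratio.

(L/D)max = 15

For CD = CD0 + K·CL², (L/D)max occurs at CL* = √(CD0/K) and equals 1/(2√(K·CD0)).
(L/D)max = 1/(2√(0.0594 × 0.0187)) = 1/(2 × 0.03333) = 15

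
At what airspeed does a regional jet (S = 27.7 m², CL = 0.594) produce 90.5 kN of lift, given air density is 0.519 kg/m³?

L = ½ρv²S·CL ⇒ v = √(2L/(ρ·S·CL))
v = √(2 × 90500 / (0.519 × 27.7 × 0.594)) = √21200 = 146 m/s

v = 146 m/s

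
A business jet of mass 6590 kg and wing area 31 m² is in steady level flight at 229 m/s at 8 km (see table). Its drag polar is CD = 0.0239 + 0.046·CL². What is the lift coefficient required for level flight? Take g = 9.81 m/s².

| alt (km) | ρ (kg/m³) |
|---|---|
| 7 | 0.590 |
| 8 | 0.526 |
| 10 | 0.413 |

At 8 km, from the table: ρ = 0.526 kg/m³.
In steady level flight, lift balances weight: W = mg = 6590 × 9.81 = 64648 N.
Dynamic pressure q = 0.5 × 0.526 × 229² = 13790 Pa.
CL = 2W/(ρv²S) = 2×64648/(0.526×229²×31) = 0.1512.

CL = 0.151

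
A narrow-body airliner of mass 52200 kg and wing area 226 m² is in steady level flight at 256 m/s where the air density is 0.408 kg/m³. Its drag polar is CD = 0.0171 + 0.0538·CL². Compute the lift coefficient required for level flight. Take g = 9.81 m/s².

In steady level flight, lift balances weight: W = mg = 52200 × 9.81 = 5.1208×10^5 N.
Dynamic pressure q = 0.5 × 0.408 × 256² = 13370 Pa.
Required CL = L/(qS) = 5.1208×10^5/(13370·226) = 0.1695.

CL = 0.169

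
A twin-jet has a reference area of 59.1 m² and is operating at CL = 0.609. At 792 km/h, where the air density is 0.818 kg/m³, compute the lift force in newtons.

L = 7.12×10^5 N

Convert speed: v = 792 km/h ÷ 3.6 = 220 m/s.
Dynamic pressure q = ½ρv² = ½ × 0.818 × 220² = 19800 Pa.
L = q·S·CL = 19800 × 59.1 × 0.609 = 7.12×10^5 N ≈ 712 kN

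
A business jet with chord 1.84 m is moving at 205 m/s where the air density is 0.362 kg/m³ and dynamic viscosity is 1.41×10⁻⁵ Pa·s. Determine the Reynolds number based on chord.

Re = ρ·v·c/μ = 0.362 × 205 × 1.84 / (1.41×10⁻⁵) = 9.68×10^6

Re = 9.68×10^6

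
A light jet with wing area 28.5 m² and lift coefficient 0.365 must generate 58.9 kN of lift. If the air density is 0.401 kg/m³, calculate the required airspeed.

v = 168 m/s

L = ½ρv²S·CL ⇒ v = √(2L/(ρ·S·CL))
v = √(2 × 58900 / (0.401 × 28.5 × 0.365)) = √28240 = 168 m/s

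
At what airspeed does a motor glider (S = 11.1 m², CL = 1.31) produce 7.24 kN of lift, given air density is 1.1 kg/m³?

L = ½ρv²S·CL ⇒ v = √(2L/(ρ·S·CL))
v = √(2 × 7240 / (1.1 × 11.1 × 1.31)) = √905.3 = 30.1 m/s

v = 30.1 m/s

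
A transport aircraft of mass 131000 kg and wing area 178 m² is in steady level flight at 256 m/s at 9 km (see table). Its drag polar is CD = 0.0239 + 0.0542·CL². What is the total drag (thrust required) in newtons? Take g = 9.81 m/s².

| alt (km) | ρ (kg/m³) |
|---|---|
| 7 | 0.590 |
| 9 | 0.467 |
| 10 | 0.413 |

At 9 km, from the table: ρ = 0.467 kg/m³.
Weight W = mg = 131000 × 9.81 = 1.2851×10^6 N; in level flight L = W.
q = ½ρv² = ½ × 0.467 × 256² = 15300 Pa.
CL = 2W/(ρv²S) = 2×1.2851×10^6/(0.467×256²×178) = 0.4718.
CD = 0.0239 + 0.0542 × 0.4718² = 0.03596.
D = q·S·CD = 15300 × 178 × 0.03596 = 97960 N

D = 98000 N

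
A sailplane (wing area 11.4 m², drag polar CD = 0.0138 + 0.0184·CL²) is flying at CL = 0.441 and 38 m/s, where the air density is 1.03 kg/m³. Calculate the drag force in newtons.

CD = 0.0138 + 0.0184 × 0.441² = 0.01738
D = ½ρv²S·CD = ½ × 1.03 × 38² × 11.4 × 0.01738 = 147 N

D = 147 N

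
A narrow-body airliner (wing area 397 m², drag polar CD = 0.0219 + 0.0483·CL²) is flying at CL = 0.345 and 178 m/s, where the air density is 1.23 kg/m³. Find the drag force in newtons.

CD = 0.0219 + 0.0483 × 0.345² = 0.02765
D = ½ρv²S·CD = ½ × 1.23 × 178² × 397 × 0.02765 = 2.14×10^5 N

D = 2.14×10^5 N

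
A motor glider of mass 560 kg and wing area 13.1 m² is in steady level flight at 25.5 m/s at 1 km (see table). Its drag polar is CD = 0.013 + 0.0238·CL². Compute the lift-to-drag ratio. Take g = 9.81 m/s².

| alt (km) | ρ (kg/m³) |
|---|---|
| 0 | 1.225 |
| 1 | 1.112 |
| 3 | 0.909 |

At 1 km, from the table: ρ = 1.112 kg/m³.
Weight W = mg = 560 × 9.81 = 5493.6 N; in level flight L = W.
Dynamic pressure q = 0.5 × 1.112 × 25.5² = 361.5 Pa.
CL = W/(q·S) = 5493.6 / (361.5 × 13.1) = 1.16.
CD = 0.013 + 0.0238 × 1.16² = 0.04502.
L/D = CL/CD = 1.16 / 0.04502 = 25.8

L/D = 25.8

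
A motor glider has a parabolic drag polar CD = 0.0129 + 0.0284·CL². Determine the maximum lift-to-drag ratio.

For CD = CD0 + K·CL², (L/D)max occurs at CL* = √(CD0/K) and equals 1/(2√(K·CD0)).
(L/D)max = 1/(2√(0.0284 × 0.0129)) = 1/(2 × 0.01914) = 26.1

(L/D)max = 26.1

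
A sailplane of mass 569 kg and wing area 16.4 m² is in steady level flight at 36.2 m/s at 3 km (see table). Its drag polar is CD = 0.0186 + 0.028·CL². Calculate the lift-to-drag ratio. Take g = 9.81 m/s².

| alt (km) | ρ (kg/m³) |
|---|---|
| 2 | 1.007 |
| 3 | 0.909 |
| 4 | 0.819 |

At 3 km, from the table: ρ = 0.909 kg/m³.
In steady level flight, lift balances weight: W = mg = 569 × 9.81 = 5581.9 N.
Dynamic pressure q = 0.5 × 0.909 × 36.2² = 595.6 Pa.
CL = 2W/(ρv²S) = 2×5581.9/(0.909×36.2²×16.4) = 0.5715.
CD = 0.0186 + 0.028 × 0.5715² = 0.02774.
L/D = CL/CD = 0.5715 / 0.02774 = 20.6

L/D = 20.6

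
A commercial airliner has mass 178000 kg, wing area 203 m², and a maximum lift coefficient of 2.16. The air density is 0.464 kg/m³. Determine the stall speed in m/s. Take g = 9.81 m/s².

Stall occurs when L = W at CL,max. W = mg = 178000 × 9.81 = 1.746×10^6 N.
From L = ½ρV²S·CL,max = W: V_stall = √(2W/(ρSCL,max)) = √(2·1.746×10^6/(0.464·203·2.16))
V_stall = √17170 = 131 m/s

V_stall = 131 m/s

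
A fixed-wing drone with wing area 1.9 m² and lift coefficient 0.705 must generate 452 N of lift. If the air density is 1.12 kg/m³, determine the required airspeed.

v = 24.5 m/s

L = ½ρv²S·CL ⇒ v = √(2L/(ρ·S·CL))
v = √(2 × 452 / (1.12 × 1.9 × 0.705)) = √602.6 = 24.5 m/s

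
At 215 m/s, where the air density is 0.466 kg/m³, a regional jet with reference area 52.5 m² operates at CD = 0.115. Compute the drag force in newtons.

D = ½ρv²S·CD = ½ × 0.466 × 215² × 52.5 × 0.115 = 65000 N ≈ 65 kN

D = 65000 N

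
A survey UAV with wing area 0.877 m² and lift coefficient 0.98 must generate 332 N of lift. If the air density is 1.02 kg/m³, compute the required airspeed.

v = 27.5 m/s

L = ½ρv²S·CL ⇒ v = √(2L/(ρ·S·CL))
v = √(2 × 332 / (1.02 × 0.877 × 0.98)) = √757.4 = 27.5 m/s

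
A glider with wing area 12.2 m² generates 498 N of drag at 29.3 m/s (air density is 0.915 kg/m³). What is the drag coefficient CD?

CD = 0.104

From D = ½ρv²S·CD, rearranging gives CD = 2D/(ρv²S).
CD = 2 × 498 / (0.915 × 29.3² × 12.2) = 0.104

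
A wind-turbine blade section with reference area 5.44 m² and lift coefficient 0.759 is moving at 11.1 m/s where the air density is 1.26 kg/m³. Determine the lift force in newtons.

L = 320 N

Dynamic pressure q = ½ρv² = ½ × 1.26 × 11.1² = 77.62 Pa.
L = q·S·CL = 77.62 × 5.44 × 0.759 = 320 N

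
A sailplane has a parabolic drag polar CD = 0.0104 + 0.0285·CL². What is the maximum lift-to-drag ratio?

(L/D)max = 29

For CD = CD0 + K·CL², (L/D)max occurs at CL* = √(CD0/K) and equals 1/(2√(K·CD0)).
(L/D)max = 1/(2√(0.0285 × 0.0104)) = 1/(2 × 0.01722) = 29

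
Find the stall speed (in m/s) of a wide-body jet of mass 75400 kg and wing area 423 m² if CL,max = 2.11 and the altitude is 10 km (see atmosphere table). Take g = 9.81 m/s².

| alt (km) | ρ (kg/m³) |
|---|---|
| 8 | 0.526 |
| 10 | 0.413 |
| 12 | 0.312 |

At 10 km, from the table: ρ = 0.413 kg/m³.
At stall, lift equals weight: L = W = m·g = 75400 × 9.81 = 7.397×10^5 N.
V_stall = √(2W/(ρ·S·CL,max)) = √(2 × 7.397×10^5 / (0.413 × 423 × 2.11))
V_stall = √4013 = 63.4 m/s

V_stall = 63.4 m/s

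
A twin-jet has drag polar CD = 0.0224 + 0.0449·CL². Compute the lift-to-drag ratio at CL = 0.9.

CD = 0.0224 + 0.0449 × 0.9² = 0.05877
L/D = CL/CD = 0.9 / 0.05877 = 15.3

L/D = 15.3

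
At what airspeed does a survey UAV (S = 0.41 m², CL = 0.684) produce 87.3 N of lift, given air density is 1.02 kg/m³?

L = ½ρv²S·CL ⇒ v = √(2L/(ρ·S·CL))
v = √(2 × 87.3 / (1.02 × 0.41 × 0.684)) = √610.4 = 24.7 m/s

v = 24.7 m/s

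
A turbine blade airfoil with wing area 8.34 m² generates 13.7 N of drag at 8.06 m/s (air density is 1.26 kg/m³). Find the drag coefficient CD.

CD = 0.0401

From D = ½ρv²S·CD, rearranging gives CD = 2D/(ρv²S).
CD = 2 × 13.7 / (1.26 × 8.06² × 8.34) = 0.0401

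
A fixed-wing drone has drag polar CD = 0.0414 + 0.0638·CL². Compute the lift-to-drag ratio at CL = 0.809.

CD = 0.0414 + 0.0638 × 0.809² = 0.08316
L/D = CL/CD = 0.809 / 0.08316 = 9.73

L/D = 9.73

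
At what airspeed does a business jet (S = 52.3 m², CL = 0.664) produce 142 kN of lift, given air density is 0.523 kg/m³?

v = 125 m/s

L = ½ρv²S·CL ⇒ v = √(2L/(ρ·S·CL))
v = √(2 × 1.42×10^5 / (0.523 × 52.3 × 0.664)) = √15640 = 125 m/s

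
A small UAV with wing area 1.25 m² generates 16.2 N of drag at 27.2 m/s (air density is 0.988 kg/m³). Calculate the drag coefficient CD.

From D = ½ρv²S·CD, rearranging gives CD = 2D/(ρv²S).
CD = 2 × 16.2 / (0.988 × 27.2² × 1.25) = 0.0355

CD = 0.0355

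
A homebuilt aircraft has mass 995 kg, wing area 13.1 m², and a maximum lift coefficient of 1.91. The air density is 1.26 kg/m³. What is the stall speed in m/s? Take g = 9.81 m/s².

V_stall = 24.9 m/s

Stall occurs when L = W at CL,max. W = mg = 995 × 9.81 = 9761 N.
From L = ½ρV²S·CL,max = W: V_stall = √(2W/(ρSCL,max)) = √(2·9761/(1.26·13.1·1.91))
V_stall = √619.2 = 24.9 m/s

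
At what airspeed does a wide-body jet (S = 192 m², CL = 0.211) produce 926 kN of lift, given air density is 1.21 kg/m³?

L = ½ρv²S·CL ⇒ v = √(2L/(ρ·S·CL))
v = √(2 × 9.26×10^5 / (1.21 × 192 × 0.211)) = √37780 = 194 m/s

v = 194 m/s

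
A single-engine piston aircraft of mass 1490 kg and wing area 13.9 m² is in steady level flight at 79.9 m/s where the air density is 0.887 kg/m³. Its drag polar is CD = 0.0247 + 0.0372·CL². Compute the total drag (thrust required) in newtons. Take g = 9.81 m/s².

In steady level flight, lift balances weight: W = mg = 1490 × 9.81 = 14617 N.
Dynamic pressure q = 0.5 × 0.887 × 79.9² = 2831 Pa.
Required CL = L/(qS) = 14617/(2831·13.9) = 0.3714.
CD = 0.0247 + 0.0372 × 0.3714² = 0.02983.
D = q·S·CD = 2831 × 13.9 × 0.02983 = 1174 N

D = 1170 N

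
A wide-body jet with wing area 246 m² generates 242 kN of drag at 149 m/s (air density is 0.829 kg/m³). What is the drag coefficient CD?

CD = 0.107

From D = ½ρv²S·CD, rearranging gives CD = 2D/(ρv²S).
CD = 2 × 2.42×10^5 / (0.829 × 149² × 246) = 0.107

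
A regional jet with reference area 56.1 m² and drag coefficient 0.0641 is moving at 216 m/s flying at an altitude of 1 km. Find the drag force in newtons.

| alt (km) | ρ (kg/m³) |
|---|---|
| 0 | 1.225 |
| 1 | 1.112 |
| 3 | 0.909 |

At 1 km, from the table: ρ = 1.112 kg/m³.
Dynamic pressure q = ½ρv² = ½ × 1.112 × 216² = 25940 Pa.
D = q·S·CD = 25940 × 56.1 × 0.0641 = 93300 N ≈ 93.3 kN

D = 93300 N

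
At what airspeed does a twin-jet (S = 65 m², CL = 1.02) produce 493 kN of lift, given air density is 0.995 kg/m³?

L = ½ρv²S·CL ⇒ v = √(2L/(ρ·S·CL))
v = √(2 × 4.93×10^5 / (0.995 × 65 × 1.02)) = √14950 = 122 m/s

v = 122 m/s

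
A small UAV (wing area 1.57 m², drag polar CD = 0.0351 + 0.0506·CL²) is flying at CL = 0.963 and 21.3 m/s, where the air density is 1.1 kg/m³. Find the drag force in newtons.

D = 32.1 N

CD = 0.0351 + 0.0506 × 0.963² = 0.08202
D = ½ρv²S·CD = ½ × 1.1 × 21.3² × 1.57 × 0.08202 = 32.1 N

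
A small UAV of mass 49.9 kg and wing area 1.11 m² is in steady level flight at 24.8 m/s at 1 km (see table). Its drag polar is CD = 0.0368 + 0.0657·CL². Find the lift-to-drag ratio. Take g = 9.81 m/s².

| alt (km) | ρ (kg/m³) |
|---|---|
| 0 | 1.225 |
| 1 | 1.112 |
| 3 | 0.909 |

At 1 km, from the table: ρ = 1.112 kg/m³.
Weight W = mg = 49.9 × 9.81 = 489.52 N; in level flight L = W.
q = ½ρv² = ½ × 1.112 × 24.8² = 342 Pa.
Required CL = L/(qS) = 489.52/(342·1.11) = 1.29.
CD = 0.0368 + 0.0657 × 1.29² = 0.1461.
L/D = CL/CD = 1.29 / 0.1461 = 8.83

L/D = 8.83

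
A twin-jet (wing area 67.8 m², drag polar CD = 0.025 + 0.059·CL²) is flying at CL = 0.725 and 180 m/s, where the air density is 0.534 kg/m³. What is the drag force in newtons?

CD = 0.025 + 0.059 × 0.725² = 0.05601
D = ½ρv²S·CD = ½ × 0.534 × 180² × 67.8 × 0.05601 = 32900 N

D = 32900 N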